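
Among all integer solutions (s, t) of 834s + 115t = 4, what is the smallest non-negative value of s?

16

gcd(834, 115) = 1 (Euclid: 834 = 7·115 + 29; 115 = 3·29 + 28; 29 = 1·28 + 1; 28 = 28·1 + 0), and 1 | 4.
Extended Euclid: 834·(4) + 115·(-29) = 1. Scale by 4: s₀ = 16.
General solution s = s₀ + 115k; reducing mod 115 gives s = 16 (and t = -116).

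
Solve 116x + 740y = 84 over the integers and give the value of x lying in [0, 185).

39

gcd(116, 740) = 4 (Euclid: 740 = 6·116 + 44; 116 = 2·44 + 28; 44 = 1·28 + 16; 28 = 1·16 + 12; 16 = 1·12 + 4; 12 = 3·4 + 0), and 4 | 84.
Extended Euclid: 116·(-51) + 740·(8) = 4. Scale by 21: x₀ = -1071.
General solution x = x₀ + 185t; reducing mod 185 gives x = 39 (and y = -6).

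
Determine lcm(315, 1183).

53235

gcd first: 1183 = 3·315 + 238; 315 = 1·238 + 77; 238 = 3·77 + 7; 77 = 11·7 + 0 → gcd = 7
lcm = 315·1183/gcd = 372645/7 = 53235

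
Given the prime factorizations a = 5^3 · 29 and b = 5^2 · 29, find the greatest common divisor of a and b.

725

min exponent per shared prime: 5^2 · 29 = 725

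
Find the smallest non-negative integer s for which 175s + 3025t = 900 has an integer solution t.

57

gcd(175, 3025) = 25 (Euclid: 3025 = 17·175 + 50; 175 = 3·50 + 25; 50 = 2·25 + 0), and 25 | 900.
Extended Euclid: 175·(52) + 3025·(-3) = 25. Scale by 36: s₀ = 1872.
General solution s = s₀ + 121k; reducing mod 121 gives s = 57 (and t = -3).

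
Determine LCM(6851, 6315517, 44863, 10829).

6851 = 13 · 17 · 31; 6315517 = 13 · 17² · 41²; 44863 = 7 · 13 · 17 · 29; 10829 = 7² · 13 · 17
lcm takes max exponent of each prime: 7² · 13 · 17² · 29 · 31 · 41² = 278204839367

278204839367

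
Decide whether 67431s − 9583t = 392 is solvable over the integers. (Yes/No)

Yes

By Bézout, 67431s − 9583t = 392 has integer solutions iff gcd(67431, 9583) | 392.
Euclid: 67431 = 7·9583 + 350; 9583 = 27·350 + 133; 350 = 2·133 + 84; 133 = 1·84 + 49; 84 = 1·49 + 35; 49 = 1·35 + 14; 35 = 2·14 + 7; 14 = 2·7 + 0. gcd = 7; 392 mod 7 = 0. Yes.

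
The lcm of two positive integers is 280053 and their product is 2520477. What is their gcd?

From gcd × lcm = ab: gcd = 2520477 / 280053 = 9.

9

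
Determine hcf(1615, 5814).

1615 = 5 · 17 · 19
5814 = 2 · 3² · 17 · 19
Common: 17 · 19 = 323

323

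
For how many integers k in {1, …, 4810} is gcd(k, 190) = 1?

Prime factors of 190: 2, 5, 19. Count integers ≤ 4810 divisible by none of them.
By inclusion–exclusion: 4810 − ⌊4810/2⌋ − ⌊4810/5⌋ − ⌊4810/19⌋ + ⌊4810/10⌋ + ⌊4810/38⌋ + ⌊4810/95⌋ − ⌊4810/190⌋ = 1822.

1822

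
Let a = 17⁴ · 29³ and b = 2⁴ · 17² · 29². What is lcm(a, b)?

32591898704

max exponent per prime: 2⁴ · 17⁴ · 29³ = 32591898704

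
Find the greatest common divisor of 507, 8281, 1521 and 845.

169

gcd(507, 8281): 8281 = 16·507 + 169; 507 = 3·169 + 0 → 169
gcd(169, 1521): 1521 = 9·169 + 0 → 169
gcd(169, 845): 845 = 5·169 + 0 → 169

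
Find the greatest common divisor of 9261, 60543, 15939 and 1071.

63

9261 = 3³ · 7³; 60543 = 3² · 7 · 31²; 15939 = 3² · 7 · 11 · 23; 1071 = 3² · 7 · 17
gcd takes min exponent of each prime: 3² · 7 = 63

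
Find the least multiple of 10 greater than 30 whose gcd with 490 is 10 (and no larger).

40

gcd(a, 490) = 10 forces 10 | a; write a = 10s. Then gcd(10s, 10·49) = 10·gcd(s, 49), so need gcd(s, 49) = 1.
10s > 30 gives s ≥ 4. The least s ≥ 4 coprime to 49 is 4, so a = 10·4 = 40.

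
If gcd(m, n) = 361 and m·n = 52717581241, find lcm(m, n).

Since gcd(m,n)·lcm(m,n) = mn, lcm = 52717581241/361 = 146032081.

146032081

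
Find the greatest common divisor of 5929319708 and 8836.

Euclid: 5929319708 = 671041·8836 + 1432; 8836 = 6·1432 + 244; 1432 = 5·244 + 212; 244 = 1·212 + 32; 212 = 6·32 + 20; 32 = 1·20 + 12; 20 = 1·12 + 8; 12 = 1·8 + 4; 8 = 2·4 + 0. Last nonzero remainder: 4.

4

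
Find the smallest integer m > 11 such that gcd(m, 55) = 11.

22

55 = 11·5. Any m with gcd(m, 55) = 11 is a multiple of 11, say 11s, with s coprime to 5.
Need s > 11/11, so s ≥ 2. First s ≥ 2 with gcd(s, 5) = 1 is s = 2. Thus m = 11·2 = 22.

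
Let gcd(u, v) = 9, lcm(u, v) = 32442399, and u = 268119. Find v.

1089

u·v = gcd·lcm = 9·32442399 = 291981591, so v = 291981591/268119 = 1089.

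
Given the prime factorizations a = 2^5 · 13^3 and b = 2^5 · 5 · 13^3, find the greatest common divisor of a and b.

70304

min exponent per shared prime: 2^5 · 13^3 = 70304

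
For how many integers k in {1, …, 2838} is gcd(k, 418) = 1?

Prime factors of 418: 2, 11, 19. Count integers ≤ 2838 divisible by none of them.
By inclusion–exclusion: 2838 − ⌊2838/2⌋ − ⌊2838/11⌋ − ⌊2838/19⌋ + ⌊2838/22⌋ + ⌊2838/38⌋ + ⌊2838/209⌋ − ⌊2838/418⌋ = 1222.

1222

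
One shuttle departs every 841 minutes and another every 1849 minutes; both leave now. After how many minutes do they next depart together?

1555009

gcd first: 1849 = 2·841 + 167; 841 = 5·167 + 6; 167 = 27·6 + 5; 6 = 1·5 + 1; 5 = 5·1 + 0 → gcd = 1
lcm = 841·1849/gcd = 1555009/1 = 1555009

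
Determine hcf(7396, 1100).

Euclid: 7396 = 6·1100 + 796; 1100 = 1·796 + 304; 796 = 2·304 + 188; 304 = 1·188 + 116; 188 = 1·116 + 72; 116 = 1·72 + 44; 72 = 1·44 + 28; 44 = 1·28 + 16; 28 = 1·16 + 12; 16 = 1·12 + 4; 12 = 3·4 + 0. Last nonzero remainder: 4.

4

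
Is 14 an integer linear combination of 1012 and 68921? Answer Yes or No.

Yes

By Bézout, 1012p + 68921q = 14 has integer solutions iff gcd(1012, 68921) | 14.
Euclid: 68921 = 68·1012 + 105; 1012 = 9·105 + 67; 105 = 1·67 + 38; 67 = 1·38 + 29; 38 = 1·29 + 9; 29 = 3·9 + 2; 9 = 4·2 + 1; 2 = 2·1 + 0. gcd = 1; 14 mod 1 = 0. Yes.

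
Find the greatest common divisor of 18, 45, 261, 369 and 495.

9

gcd(18, 45): 45 = 2·18 + 9; 18 = 2·9 + 0 → 9
gcd(9, 261): 261 = 29·9 + 0 → 9
gcd(9, 369): 369 = 41·9 + 0 → 9
gcd(9, 495): 495 = 55·9 + 0 → 9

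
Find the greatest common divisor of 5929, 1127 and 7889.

49

5929 = 7² · 11²; 1127 = 7² · 23; 7889 = 7³ · 23
gcd takes min exponent of each prime: 7² = 49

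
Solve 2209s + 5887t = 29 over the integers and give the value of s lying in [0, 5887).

Euclid: 5887 = 2·2209 + 1469; 2209 = 1·1469 + 740; 1469 = 1·740 + 729; 740 = 1·729 + 11; 729 = 66·11 + 3; 11 = 3·3 + 2; 3 = 1·2 + 1; 2 = 2·1 + 0 → gcd = 1; 29 = 1·29.
Back-substitution yields 2209·(-2140) + 5887·(803) = 1, so one solution is s = -2140·29 = -62060, t = 803·29 = 23287.
Solutions in s differ by 5887/1 = 5887; the one in [0, 5887) is -62060 mod 5887 = 2697.

2697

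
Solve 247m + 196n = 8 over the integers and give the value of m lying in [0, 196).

4

Reduce mod 196: 247m ≡ 8 (mod 196). With g = gcd(247, 196) = 1 dividing 8, divide through: 247m ≡ 8 (mod 196).
Since gcd(247, 196) = 1, m ≡ 8·(247)⁻¹ ≡ 4 (mod 196). Smallest non-negative: 4.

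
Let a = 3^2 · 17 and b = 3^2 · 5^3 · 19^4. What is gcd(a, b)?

9

min exponent per shared prime: 3^2 = 9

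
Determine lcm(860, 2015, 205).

14209780

860 = 2² · 5 · 43; 2015 = 5 · 13 · 31; 205 = 5 · 41
lcm takes max exponent of each prime: 2² · 5 · 13 · 31 · 41 · 43 = 14209780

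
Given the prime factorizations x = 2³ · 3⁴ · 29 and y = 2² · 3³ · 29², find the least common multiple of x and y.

544968

max exponent per prime: 2³ · 3⁴ · 29² = 544968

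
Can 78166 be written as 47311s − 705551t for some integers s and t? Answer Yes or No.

Yes

By Bézout, 47311s − 705551t = 78166 has integer solutions iff gcd(47311, 705551) | 78166.
Euclid: 705551 = 14·47311 + 43197; 47311 = 1·43197 + 4114; 43197 = 10·4114 + 2057; 4114 = 2·2057 + 0. gcd = 2057; 78166 mod 2057 = 0. Yes.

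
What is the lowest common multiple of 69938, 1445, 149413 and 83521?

69938 = 2 · 11² · 17²; 1445 = 5 · 17²; 149413 = 11 · 17² · 47; 83521 = 17⁴
lcm takes max exponent of each prime: 2 · 5 · 11² · 17⁴ · 47 = 4749839270

4749839270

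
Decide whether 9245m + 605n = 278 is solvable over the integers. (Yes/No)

By Bézout, 9245m + 605n = 278 has integer solutions iff gcd(9245, 605) | 278.
Euclid: 9245 = 15·605 + 170; 605 = 3·170 + 95; 170 = 1·95 + 75; 95 = 1·75 + 20; 75 = 3·20 + 15; 20 = 1·15 + 5; 15 = 3·5 + 0. gcd = 5; 278 mod 5 = 3. No.

No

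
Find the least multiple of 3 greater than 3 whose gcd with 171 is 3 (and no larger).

6

gcd(m, 171) = 3 forces 3 | m; write m = 3s. Then gcd(3s, 3·57) = 3·gcd(s, 57), so need gcd(s, 57) = 1.
3s > 3 gives s ≥ 2. The least s ≥ 2 coprime to 57 is 2, so m = 3·2 = 6.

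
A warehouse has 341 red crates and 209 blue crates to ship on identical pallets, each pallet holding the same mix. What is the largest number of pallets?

Euclid: 341 = 1·209 + 132; 209 = 1·132 + 77; 132 = 1·77 + 55; 77 = 1·55 + 22; 55 = 2·22 + 11; 22 = 2·11 + 0. Last nonzero remainder: 11.

11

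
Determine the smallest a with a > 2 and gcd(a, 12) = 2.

gcd(a, 12) = 2 forces 2 | a; write a = 2s. Then gcd(2s, 2·6) = 2·gcd(s, 6), so need gcd(s, 6) = 1.
2s > 2 gives s ≥ 2. The least s ≥ 2 coprime to 6 is 5, so a = 2·5 = 10.

10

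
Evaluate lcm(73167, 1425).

gcd first: 73167 = 51·1425 + 492; 1425 = 2·492 + 441; 492 = 1·441 + 51; 441 = 8·51 + 33; 51 = 1·33 + 18; 33 = 1·18 + 15; 18 = 1·15 + 3; 15 = 5·3 + 0 → gcd = 3
lcm = 73167·1425/gcd = 104262975/3 = 34754325

34754325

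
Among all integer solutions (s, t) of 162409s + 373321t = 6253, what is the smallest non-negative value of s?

Euclid: 373321 = 2·162409 + 48503; 162409 = 3·48503 + 16900; 48503 = 2·16900 + 14703; 16900 = 1·14703 + 2197; 14703 = 6·2197 + 1521; 2197 = 1·1521 + 676; 1521 = 2·676 + 169; 676 = 4·169 + 0 → gcd = 169; 6253 = 169·37.
Back-substitution yields 162409·(-508) + 373321·(221) = 169, so one solution is s = -508·37 = -18796, t = 221·37 = 8177.
Solutions in s differ by 373321/169 = 2209; the one in [0, 2209) is -18796 mod 2209 = 1085.

1085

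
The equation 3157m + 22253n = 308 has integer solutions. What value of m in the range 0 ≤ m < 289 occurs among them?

275

gcd(3157, 22253) = 77 (Euclid: 22253 = 7·3157 + 154; 3157 = 20·154 + 77; 154 = 2·77 + 0), and 77 | 308.
Extended Euclid: 3157·(141) + 22253·(-20) = 77. Scale by 4: m₀ = 564.
General solution m = m₀ + 289t; reducing mod 289 gives m = 275 (and n = -39).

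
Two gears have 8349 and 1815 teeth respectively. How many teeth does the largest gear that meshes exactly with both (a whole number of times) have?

8349 = 3 · 11² · 23
1815 = 3 · 5 · 11²
Common: 3 · 11² = 363

363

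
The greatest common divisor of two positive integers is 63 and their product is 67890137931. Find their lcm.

1077621237

gcd·lcm = product, so lcm = 67890137931/63 = 1077621237.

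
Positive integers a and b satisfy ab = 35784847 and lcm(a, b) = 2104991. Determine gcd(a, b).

17

gcd·lcm = product, so gcd = 35784847/2104991 = 17.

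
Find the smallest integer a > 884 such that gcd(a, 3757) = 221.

1105

Multiples of 221 above 884: 221·5, 221·6, … . Need the cofactor coprime to 3757/221 = 17.
Checking s = 5, 6, … the first with gcd(s, 17) = 1 is s = 5, giving 1105.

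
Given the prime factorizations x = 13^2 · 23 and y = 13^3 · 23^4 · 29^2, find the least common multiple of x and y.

max exponent per prime: 13^3 · 23^4 · 29^2 = 517055779357

517055779357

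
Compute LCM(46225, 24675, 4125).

2509324125

46225 = 5² · 43²; 24675 = 3 · 5² · 7 · 47; 4125 = 3 · 5³ · 11
lcm takes max exponent of each prime: 3 · 5³ · 7 · 11 · 43² · 47 = 2509324125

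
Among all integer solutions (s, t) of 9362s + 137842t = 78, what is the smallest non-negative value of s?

gcd(9362, 137842) = 2 (Euclid: 137842 = 14·9362 + 6774; 9362 = 1·6774 + 2588; 6774 = 2·2588 + 1598; 2588 = 1·1598 + 990; 1598 = 1·990 + 608; 990 = 1·608 + 382; 608 = 1·382 + 226; 382 = 1·226 + 156; 226 = 1·156 + 70; 156 = 2·70 + 16; 70 = 4·16 + 6; 16 = 2·6 + 4; 6 = 1·4 + 2; 4 = 2·2 + 0), and 2 | 78.
Extended Euclid: 9362·(-25619) + 137842·(1740) = 2. Scale by 39: s₀ = -999141.
General solution s = s₀ + 68921k; reducing mod 68921 gives s = 34674 (and t = -2355).

34674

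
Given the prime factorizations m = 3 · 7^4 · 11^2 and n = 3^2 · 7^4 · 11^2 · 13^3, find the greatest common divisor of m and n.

min exponent per shared prime: 3 · 7^4 · 11^2 = 871563

871563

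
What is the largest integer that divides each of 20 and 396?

20 = 2² · 5
396 = 2² · 3² · 11
Common: 2² = 4

4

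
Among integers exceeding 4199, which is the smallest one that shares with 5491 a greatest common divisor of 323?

gcd(x, 5491) = 323 forces 323 | x; write x = 323s. Then gcd(323s, 323·17) = 323·gcd(s, 17), so need gcd(s, 17) = 1.
323s > 4199 gives s ≥ 14. The least s ≥ 14 coprime to 17 is 14, so x = 323·14 = 4522.

4522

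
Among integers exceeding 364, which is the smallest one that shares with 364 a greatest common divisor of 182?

gcd(t, 364) = 182 forces 182 | t; write t = 182s. Then gcd(182s, 182·2) = 182·gcd(s, 2), so need gcd(s, 2) = 1.
182s > 364 gives s ≥ 3. The least s ≥ 3 coprime to 2 is 3, so t = 182·3 = 546.

546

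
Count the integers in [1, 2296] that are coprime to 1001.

1652

Prime factors of 1001: 7, 11, 13. Count integers ≤ 2296 divisible by none of them.
By inclusion–exclusion: 2296 − ⌊2296/7⌋ − ⌊2296/11⌋ − ⌊2296/13⌋ + ⌊2296/77⌋ + ⌊2296/91⌋ + ⌊2296/143⌋ − ⌊2296/1001⌋ = 1652.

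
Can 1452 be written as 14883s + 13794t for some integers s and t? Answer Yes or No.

Yes

By Bézout, 14883s + 13794t = 1452 has integer solutions iff gcd(14883, 13794) | 1452.
Euclid: 14883 = 1·13794 + 1089; 13794 = 12·1089 + 726; 1089 = 1·726 + 363; 726 = 2·363 + 0. gcd = 363; 1452 mod 363 = 0. Yes.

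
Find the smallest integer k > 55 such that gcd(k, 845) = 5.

60

gcd(k, 845) = 5 forces 5 | k; write k = 5s. Then gcd(5s, 5·169) = 5·gcd(s, 169), so need gcd(s, 169) = 1.
5s > 55 gives s ≥ 12. The least s ≥ 12 coprime to 169 is 12, so k = 5·12 = 60.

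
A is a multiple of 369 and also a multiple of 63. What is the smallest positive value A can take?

2583

369 = 3² · 41; 63 = 3² · 7
max exponents: 3² · 7 · 41 = 2583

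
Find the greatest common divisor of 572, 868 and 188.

4

gcd(572, 868): 868 = 1·572 + 296; 572 = 1·296 + 276; 296 = 1·276 + 20; 276 = 13·20 + 16; 20 = 1·16 + 4; 16 = 4·4 + 0 → 4
gcd(4, 188): 188 = 47·4 + 0 → 4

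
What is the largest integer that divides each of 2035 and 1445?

5

2035 = 5 · 11 · 37
1445 = 5 · 17²
Common: 5 = 5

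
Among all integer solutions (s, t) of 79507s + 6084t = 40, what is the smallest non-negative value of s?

220

Euclid: 79507 = 13·6084 + 415; 6084 = 14·415 + 274; 415 = 1·274 + 141; 274 = 1·141 + 133; 141 = 1·133 + 8; 133 = 16·8 + 5; 8 = 1·5 + 3; 5 = 1·3 + 2; 3 = 1·2 + 1; 2 = 2·1 + 0 → gcd = 1; 40 = 1·40.
Back-substitution yields 79507·(2287) + 6084·(-29887) = 1, so one solution is s = 2287·40 = 91480, t = -29887·40 = -1195480.
Solutions in s differ by 6084/1 = 6084; the one in [0, 6084) is 91480 mod 6084 = 220.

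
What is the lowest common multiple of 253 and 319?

7337

gcd first: 319 = 1·253 + 66; 253 = 3·66 + 55; 66 = 1·55 + 11; 55 = 5·11 + 0 → gcd = 11
lcm = 253·319/gcd = 80707/11 = 7337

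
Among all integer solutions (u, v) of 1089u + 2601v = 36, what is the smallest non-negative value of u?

gcd(1089, 2601) = 9 (Euclid: 2601 = 2·1089 + 423; 1089 = 2·423 + 243; 423 = 1·243 + 180; 243 = 1·180 + 63; 180 = 2·63 + 54; 63 = 1·54 + 9; 54 = 6·9 + 0), and 9 | 36.
Extended Euclid: 1089·(43) + 2601·(-18) = 9. Scale by 4: u₀ = 172.
General solution u = u₀ + 289t; reducing mod 289 gives u = 172 (and v = -72).

172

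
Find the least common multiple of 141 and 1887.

88689

141 = 3 · 47; 1887 = 3 · 17 · 37
max exponents: 3 · 17 · 37 · 47 = 88689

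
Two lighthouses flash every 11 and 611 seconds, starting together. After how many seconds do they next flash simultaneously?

11 = 11; 611 = 13 · 47
max exponents: 11 · 13 · 47 = 6721

6721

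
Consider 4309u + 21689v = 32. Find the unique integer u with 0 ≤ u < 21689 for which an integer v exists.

Reduce mod 21689: 4309u ≡ 32 (mod 21689). With g = gcd(4309, 21689) = 1 dividing 32, divide through: 4309u ≡ 32 (mod 21689).
Since gcd(4309, 21689) = 1, u ≡ 32·(4309)⁻¹ ≡ 19278 (mod 21689). Smallest non-negative: 19278.

19278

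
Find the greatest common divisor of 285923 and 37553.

Euclid: 285923 = 7·37553 + 23052; 37553 = 1·23052 + 14501; 23052 = 1·14501 + 8551; 14501 = 1·8551 + 5950; 8551 = 1·5950 + 2601; 5950 = 2·2601 + 748; 2601 = 3·748 + 357; 748 = 2·357 + 34; 357 = 10·34 + 17; 34 = 2·17 + 0. Last nonzero remainder: 17.

17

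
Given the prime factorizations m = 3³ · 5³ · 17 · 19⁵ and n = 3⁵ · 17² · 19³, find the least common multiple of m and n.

max exponent per prime: 3⁵ · 5³ · 17² · 19⁵ = 21736125559125

21736125559125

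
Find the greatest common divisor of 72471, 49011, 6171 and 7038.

gcd(72471, 49011): 72471 = 1·49011 + 23460; 49011 = 2·23460 + 2091; 23460 = 11·2091 + 459; 2091 = 4·459 + 255; 459 = 1·255 + 204; 255 = 1·204 + 51; 204 = 4·51 + 0 → 51
gcd(51, 6171): 6171 = 121·51 + 0 → 51
gcd(51, 7038): 7038 = 138·51 + 0 → 51

51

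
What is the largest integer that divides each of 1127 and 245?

1127 = 7² · 23
245 = 5 · 7²
Common: 7² = 49

49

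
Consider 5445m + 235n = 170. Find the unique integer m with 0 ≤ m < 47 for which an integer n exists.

Reduce mod 235: 5445m ≡ 170 (mod 235). With g = gcd(5445, 235) = 5 dividing 170, divide through: 1089m ≡ 34 (mod 47).
Since gcd(1089, 47) = 1, m ≡ 34·(1089)⁻¹ ≡ 16 (mod 47). Smallest non-negative: 16.

16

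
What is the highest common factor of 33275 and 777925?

25

Euclid: 777925 = 23·33275 + 12600; 33275 = 2·12600 + 8075; 12600 = 1·8075 + 4525; 8075 = 1·4525 + 3550; 4525 = 1·3550 + 975; 3550 = 3·975 + 625; 975 = 1·625 + 350; 625 = 1·350 + 275; 350 = 1·275 + 75; 275 = 3·75 + 50; 75 = 1·50 + 25; 50 = 2·25 + 0. Last nonzero remainder: 25.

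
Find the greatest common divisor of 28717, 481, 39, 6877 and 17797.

13

gcd(28717, 481): 28717 = 59·481 + 338; 481 = 1·338 + 143; 338 = 2·143 + 52; 143 = 2·52 + 39; 52 = 1·39 + 13; 39 = 3·13 + 0 → 13
gcd(13, 39): 39 = 3·13 + 0 → 13
gcd(13, 6877): 6877 = 529·13 + 0 → 13
gcd(13, 17797): 17797 = 1369·13 + 0 → 13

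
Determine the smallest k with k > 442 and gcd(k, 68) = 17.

Multiples of 17 above 442: 17·27, 17·28, … . Need the cofactor coprime to 68/17 = 4.
Checking s = 27, 28, … the first with gcd(s, 4) = 1 is s = 27, giving 459.

459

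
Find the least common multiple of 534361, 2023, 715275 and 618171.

6600814483725

534361 = 17² · 43²; 2023 = 7 · 17²; 715275 = 3² · 5² · 11 · 17²; 618171 = 3 · 17² · 23 · 31
lcm takes max exponent of each prime: 3² · 5² · 7 · 11 · 17² · 23 · 31 · 43² = 6600814483725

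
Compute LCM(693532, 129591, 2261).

14349870612

693532 = 2² · 7 · 17 · 31 · 47; 129591 = 3² · 7 · 11² · 17; 2261 = 7 · 17 · 19
lcm takes max exponent of each prime: 2² · 3² · 7 · 11² · 17 · 19 · 31 · 47 = 14349870612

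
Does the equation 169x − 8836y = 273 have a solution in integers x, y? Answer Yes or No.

gcd(169, 8836): 8836 = 52·169 + 48; 169 = 3·48 + 25; 48 = 1·25 + 23; 25 = 1·23 + 2; 23 = 11·2 + 1; 2 = 2·1 + 0 → 1
1 divides 273, so a solution exists.

Yes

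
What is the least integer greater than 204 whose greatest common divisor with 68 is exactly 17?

Multiples of 17 above 204: 17·13, 17·14, … . Need the cofactor coprime to 68/17 = 4.
Checking s = 13, 14, … the first with gcd(s, 4) = 1 is s = 13, giving 221.

221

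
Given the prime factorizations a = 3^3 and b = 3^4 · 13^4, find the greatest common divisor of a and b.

27

min exponent per shared prime: 3^3 = 27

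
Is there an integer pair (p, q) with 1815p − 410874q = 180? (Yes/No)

By Bézout, 1815p − 410874q = 180 has integer solutions iff gcd(1815, 410874) | 180.
Euclid: 410874 = 226·1815 + 684; 1815 = 2·684 + 447; 684 = 1·447 + 237; 447 = 1·237 + 210; 237 = 1·210 + 27; 210 = 7·27 + 21; 27 = 1·21 + 6; 21 = 3·6 + 3; 6 = 2·3 + 0. gcd = 3; 180 mod 3 = 0. Yes.

Yes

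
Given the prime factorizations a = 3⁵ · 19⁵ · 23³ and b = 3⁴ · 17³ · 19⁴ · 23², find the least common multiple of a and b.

35967027796190847

max exponent per prime: 3⁵ · 17³ · 19⁵ · 23³ = 35967027796190847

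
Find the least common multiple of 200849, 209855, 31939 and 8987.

lcm(200849, 209855) = 200849·209855/gcd = 42149166895/19 = 2218377205
lcm(2218377205, 31939) = 2218377205·31939/gcd = 70852749550495/19 = 3729092081605
lcm(3729092081605, 8987) = 3729092081605·8987/gcd = 33513350537384135/209 = 160350959509015

160350959509015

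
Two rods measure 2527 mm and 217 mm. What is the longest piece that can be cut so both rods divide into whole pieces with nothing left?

7

2527 = 7 · 19²
217 = 7 · 31
Common: 7 = 7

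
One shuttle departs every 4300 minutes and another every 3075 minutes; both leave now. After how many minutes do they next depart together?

528900

4300 = 2² · 5² · 43; 3075 = 3 · 5² · 41
max exponents: 2² · 3 · 5² · 41 · 43 = 528900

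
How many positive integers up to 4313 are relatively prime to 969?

2564

Prime factors of 969: 3, 17, 19. Count integers ≤ 4313 divisible by none of them.
By inclusion–exclusion: 4313 − ⌊4313/3⌋ − ⌊4313/17⌋ − ⌊4313/19⌋ + ⌊4313/51⌋ + ⌊4313/57⌋ + ⌊4313/323⌋ − ⌊4313/969⌋ = 2564.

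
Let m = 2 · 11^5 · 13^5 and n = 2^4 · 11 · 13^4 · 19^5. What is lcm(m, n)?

2369016986506453712

max exponent per prime: 2^4 · 11^5 · 13^5 · 19^5 = 2369016986506453712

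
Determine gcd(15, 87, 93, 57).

gcd(15, 87): 87 = 5·15 + 12; 15 = 1·12 + 3; 12 = 4·3 + 0 → 3
gcd(3, 93): 93 = 31·3 + 0 → 3
gcd(3, 57): 57 = 19·3 + 0 → 3

3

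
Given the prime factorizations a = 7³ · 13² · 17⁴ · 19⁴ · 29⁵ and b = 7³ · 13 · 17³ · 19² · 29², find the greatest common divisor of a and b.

min exponent per shared prime: 7³ · 13 · 17³ · 19² · 29² = 6651007448267

6651007448267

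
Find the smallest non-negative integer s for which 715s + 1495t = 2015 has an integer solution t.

Reduce mod 1495: 715s ≡ 2015 (mod 1495). With g = gcd(715, 1495) = 65 dividing 2015, divide through: 11s ≡ 31 (mod 23).
Since gcd(11, 23) = 1, s ≡ 31·(11)⁻¹ ≡ 7 (mod 23). Smallest non-negative: 7.

7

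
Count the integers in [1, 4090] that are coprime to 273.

2157

273 = 3·7·13. Inclusion–exclusion on these primes:
4090 − ⌊4090/3⌋ − ⌊4090/7⌋ − ⌊4090/13⌋ + ⌊4090/21⌋ + ⌊4090/39⌋ + ⌊4090/91⌋ − ⌊4090/273⌋ = 2157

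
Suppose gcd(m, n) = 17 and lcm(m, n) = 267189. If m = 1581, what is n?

2873

m·n = gcd·lcm = 17·267189 = 4542213, so n = 4542213/1581 = 2873.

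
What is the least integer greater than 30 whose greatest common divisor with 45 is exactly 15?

Multiples of 15 above 30: 15·3, 15·4, … . Need the cofactor coprime to 45/15 = 3.
Checking s = 3, 4, … the first with gcd(s, 3) = 1 is s = 4, giving 60.

60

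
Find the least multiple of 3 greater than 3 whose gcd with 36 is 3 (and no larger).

15

gcd(k, 36) = 3 forces 3 | k; write k = 3s. Then gcd(3s, 3·12) = 3·gcd(s, 12), so need gcd(s, 12) = 1.
3s > 3 gives s ≥ 2. The least s ≥ 2 coprime to 12 is 5, so k = 3·5 = 15.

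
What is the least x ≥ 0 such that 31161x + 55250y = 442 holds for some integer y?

gcd(31161, 55250) = 221 (Euclid: 55250 = 1·31161 + 24089; 31161 = 1·24089 + 7072; 24089 = 3·7072 + 2873; 7072 = 2·2873 + 1326; 2873 = 2·1326 + 221; 1326 = 6·221 + 0), and 221 | 442.
Extended Euclid: 31161·(-39) + 55250·(22) = 221. Scale by 2: x₀ = -78.
General solution x = x₀ + 250t; reducing mod 250 gives x = 172 (and y = -97).

172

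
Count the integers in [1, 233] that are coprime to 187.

Prime factors of 187: 11, 17. Count integers ≤ 233 divisible by none of them.
By inclusion–exclusion: 233 − ⌊233/11⌋ − ⌊233/17⌋ + ⌊233/187⌋ = 200.

200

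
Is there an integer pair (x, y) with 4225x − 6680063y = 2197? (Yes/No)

By Bézout, 4225x − 6680063y = 2197 has integer solutions iff gcd(4225, 6680063) | 2197.
Euclid: 6680063 = 1581·4225 + 338; 4225 = 12·338 + 169; 338 = 2·169 + 0. gcd = 169; 2197 mod 169 = 0. Yes.

Yes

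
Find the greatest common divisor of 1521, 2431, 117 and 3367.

13

1521 = 3² · 13²; 2431 = 11 · 13 · 17; 117 = 3² · 13; 3367 = 7 · 13 · 37
gcd takes min exponent of each prime: 13 = 13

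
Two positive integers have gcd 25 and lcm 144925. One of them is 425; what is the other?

8525

Using mn = gcd(m,n)·lcm(m,n) = 25·144925 = 3623125, we get n = 3623125/425 = 8525.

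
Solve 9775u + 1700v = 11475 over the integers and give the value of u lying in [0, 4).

1

Reduce mod 1700: 9775u ≡ 11475 (mod 1700). With g = gcd(9775, 1700) = 425 dividing 11475, divide through: 23u ≡ 27 (mod 4).
Since gcd(23, 4) = 1, u ≡ 27·(23)⁻¹ ≡ 1 (mod 4). Smallest non-negative: 1.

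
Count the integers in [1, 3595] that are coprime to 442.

1562

Prime factors of 442: 2, 13, 17. Count integers ≤ 3595 divisible by none of them.
By inclusion–exclusion: 3595 − ⌊3595/2⌋ − ⌊3595/13⌋ − ⌊3595/17⌋ + ⌊3595/26⌋ + ⌊3595/34⌋ + ⌊3595/221⌋ − ⌊3595/442⌋ = 1562.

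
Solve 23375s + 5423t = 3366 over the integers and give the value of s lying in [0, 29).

Reduce mod 5423: 23375s ≡ 3366 (mod 5423). With g = gcd(23375, 5423) = 187 dividing 3366, divide through: 125s ≡ 18 (mod 29).
Since gcd(125, 29) = 1, s ≡ 18·(125)⁻¹ ≡ 2 (mod 29). Smallest non-negative: 2.

2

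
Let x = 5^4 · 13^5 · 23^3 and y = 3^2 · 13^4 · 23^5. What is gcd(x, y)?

347501687

min exponent per shared prime: 13^4 · 23^3 = 347501687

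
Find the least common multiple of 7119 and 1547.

1573299

gcd first: 7119 = 4·1547 + 931; 1547 = 1·931 + 616; 931 = 1·616 + 315; 616 = 1·315 + 301; 315 = 1·301 + 14; 301 = 21·14 + 7; 14 = 2·7 + 0 → gcd = 7
lcm = 7119·1547/gcd = 11013093/7 = 1573299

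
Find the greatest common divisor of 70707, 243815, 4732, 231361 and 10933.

13

gcd(70707, 243815): 243815 = 3·70707 + 31694; 70707 = 2·31694 + 7319; 31694 = 4·7319 + 2418; 7319 = 3·2418 + 65; 2418 = 37·65 + 13; 65 = 5·13 + 0 → 13
gcd(13, 4732): 4732 = 364·13 + 0 → 13
gcd(13, 231361): 231361 = 17797·13 + 0 → 13
gcd(13, 10933): 10933 = 841·13 + 0 → 13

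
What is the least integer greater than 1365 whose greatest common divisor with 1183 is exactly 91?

1456

Multiples of 91 above 1365: 91·16, 91·17, … . Need the cofactor coprime to 1183/91 = 13.
Checking s = 16, 17, … the first with gcd(s, 13) = 1 is s = 16, giving 1456.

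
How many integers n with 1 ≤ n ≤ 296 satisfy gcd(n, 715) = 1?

200

715 = 5·11·13. Inclusion–exclusion on these primes:
296 − ⌊296/5⌋ − ⌊296/11⌋ − ⌊296/13⌋ + ⌊296/55⌋ + ⌊296/65⌋ + ⌊296/143⌋ − ⌊296/715⌋ = 200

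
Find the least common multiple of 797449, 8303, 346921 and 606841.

797449 = 19² · 47²; 8303 = 19² · 23; 346921 = 19² · 31²; 606841 = 19² · 41²
lcm takes max exponent of each prime: 19² · 23 · 31² · 41² · 47² = 29629331630207

29629331630207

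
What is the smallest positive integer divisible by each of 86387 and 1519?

2677997

86387 = 7² · 41 · 43; 1519 = 7² · 31
max exponents: 7² · 31 · 41 · 43 = 2677997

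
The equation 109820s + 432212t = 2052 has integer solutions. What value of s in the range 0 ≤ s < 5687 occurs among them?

4404

Euclid: 432212 = 3·109820 + 102752; 109820 = 1·102752 + 7068; 102752 = 14·7068 + 3800; 7068 = 1·3800 + 3268; 3800 = 1·3268 + 532; 3268 = 6·532 + 76; 532 = 7·76 + 0 → gcd = 76; 2052 = 76·27.
Back-substitution yields 109820·(795) + 432212·(-202) = 76, so one solution is s = 795·27 = 21465, t = -202·27 = -5454.
Solutions in s differ by 432212/76 = 5687; the one in [0, 5687) is 21465 mod 5687 = 4404.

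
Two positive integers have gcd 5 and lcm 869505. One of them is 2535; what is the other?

1715

u·v = gcd·lcm = 5·869505 = 4347525, so v = 4347525/2535 = 1715.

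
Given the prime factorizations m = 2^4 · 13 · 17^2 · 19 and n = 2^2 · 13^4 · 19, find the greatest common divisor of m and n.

988

min exponent per shared prime: 2^2 · 13 · 19 = 988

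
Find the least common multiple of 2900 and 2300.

66700

gcd first: 2900 = 1·2300 + 600; 2300 = 3·600 + 500; 600 = 1·500 + 100; 500 = 5·100 + 0 → gcd = 100
lcm = 2900·2300/gcd = 6670000/100 = 66700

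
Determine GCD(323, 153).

17

Euclid: 323 = 2·153 + 17; 153 = 9·17 + 0. Last nonzero remainder: 17.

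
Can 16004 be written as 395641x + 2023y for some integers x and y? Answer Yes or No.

No

By Bézout, 395641x + 2023y = 16004 has integer solutions iff gcd(395641, 2023) | 16004.
Euclid: 395641 = 195·2023 + 1156; 2023 = 1·1156 + 867; 1156 = 1·867 + 289; 867 = 3·289 + 0. gcd = 289; 16004 mod 289 = 109. No.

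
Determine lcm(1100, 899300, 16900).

1100 = 2² · 5² · 11; 899300 = 2² · 5² · 17 · 23²; 16900 = 2² · 5² · 13²
lcm takes max exponent of each prime: 2² · 5² · 11 · 13² · 17 · 23² = 1671798700

1671798700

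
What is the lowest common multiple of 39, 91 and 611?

12831

39 = 3 · 13; 91 = 7 · 13; 611 = 13 · 47
lcm takes max exponent of each prime: 3 · 7 · 13 · 47 = 12831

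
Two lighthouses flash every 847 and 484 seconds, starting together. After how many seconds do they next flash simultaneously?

gcd first: 847 = 1·484 + 363; 484 = 1·363 + 121; 363 = 3·121 + 0 → gcd = 121
lcm = 847·484/gcd = 409948/121 = 3388

3388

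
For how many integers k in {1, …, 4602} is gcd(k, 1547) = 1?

1547 = 7·13·17. Inclusion–exclusion on these primes:
4602 − ⌊4602/7⌋ − ⌊4602/13⌋ − ⌊4602/17⌋ + ⌊4602/91⌋ + ⌊4602/119⌋ + ⌊4602/221⌋ − ⌊4602/1547⌋ = 3427

3427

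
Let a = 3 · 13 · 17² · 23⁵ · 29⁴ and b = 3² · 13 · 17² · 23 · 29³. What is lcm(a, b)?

153927025172819379

max exponent per prime: 3² · 13 · 17² · 23⁵ · 29⁴ = 153927025172819379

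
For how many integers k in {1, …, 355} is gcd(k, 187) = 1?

304

187 = 11·17. Inclusion–exclusion on these primes:
355 − ⌊355/11⌋ − ⌊355/17⌋ + ⌊355/187⌋ = 304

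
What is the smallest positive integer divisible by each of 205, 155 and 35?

44485

lcm(205, 155) = 205·155/gcd = 31775/5 = 6355
lcm(6355, 35) = 6355·35/gcd = 222425/5 = 44485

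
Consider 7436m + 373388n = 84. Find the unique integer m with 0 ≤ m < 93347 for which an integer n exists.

15516

Euclid: 373388 = 50·7436 + 1588; 7436 = 4·1588 + 1084; 1588 = 1·1084 + 504; 1084 = 2·504 + 76; 504 = 6·76 + 48; 76 = 1·48 + 28; 48 = 1·28 + 20; 28 = 1·20 + 8; 20 = 2·8 + 4; 8 = 2·4 + 0 → gcd = 4; 84 = 4·21.
Back-substitution yields 7436·(-39267) + 373388·(782) = 4, so one solution is m = -39267·21 = -824607, n = 782·21 = 16422.
Solutions in m differ by 373388/4 = 93347; the one in [0, 93347) is -824607 mod 93347 = 15516.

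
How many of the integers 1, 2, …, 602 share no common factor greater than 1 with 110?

219

110 = 2·5·11. Inclusion–exclusion on these primes:
602 − ⌊602/2⌋ − ⌊602/5⌋ − ⌊602/11⌋ + ⌊602/10⌋ + ⌊602/22⌋ + ⌊602/55⌋ − ⌊602/110⌋ = 219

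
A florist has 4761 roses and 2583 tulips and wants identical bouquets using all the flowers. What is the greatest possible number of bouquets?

4761 = 3² · 23²
2583 = 3² · 7 · 41
Common: 3² = 9

9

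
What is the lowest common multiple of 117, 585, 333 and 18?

117 = 3² · 13; 585 = 3² · 5 · 13; 333 = 3² · 37; 18 = 2 · 3²
lcm takes max exponent of each prime: 2 · 3² · 5 · 13 · 37 = 43290

43290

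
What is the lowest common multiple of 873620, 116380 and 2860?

lcm(873620, 116380) = 873620·116380/gcd = 101671895600/220 = 462144980
lcm(462144980, 2860) = 462144980·2860/gcd = 1321734642800/220 = 6007884740

6007884740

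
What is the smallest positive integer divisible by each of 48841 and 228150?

65935350

48841 = 13² · 17²; 228150 = 2 · 3³ · 5² · 13²
max exponents: 2 · 3³ · 5² · 13² · 17² = 65935350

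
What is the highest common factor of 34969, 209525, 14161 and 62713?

289

gcd(34969, 209525): 209525 = 5·34969 + 34680; 34969 = 1·34680 + 289; 34680 = 120·289 + 0 → 289
gcd(289, 14161): 14161 = 49·289 + 0 → 289
gcd(289, 62713): 62713 = 217·289 + 0 → 289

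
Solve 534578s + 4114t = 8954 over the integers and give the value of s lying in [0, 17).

14

gcd(534578, 4114) = 242 (Euclid: 534578 = 129·4114 + 3872; 4114 = 1·3872 + 242; 3872 = 16·242 + 0), and 242 | 8954.
Extended Euclid: 534578·(-1) + 4114·(130) = 242. Scale by 37: s₀ = -37.
General solution s = s₀ + 17k; reducing mod 17 gives s = 14 (and t = -1817).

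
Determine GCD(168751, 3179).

Euclid: 168751 = 53·3179 + 264; 3179 = 12·264 + 11; 264 = 24·11 + 0. Last nonzero remainder: 11.

11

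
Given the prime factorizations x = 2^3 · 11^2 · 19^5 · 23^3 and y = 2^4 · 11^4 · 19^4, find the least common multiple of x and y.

7057359423034448

max exponent per prime: 2^4 · 11^4 · 19^5 · 23^3 = 7057359423034448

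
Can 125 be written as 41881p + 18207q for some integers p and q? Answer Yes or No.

gcd(41881, 18207): 41881 = 2·18207 + 5467; 18207 = 3·5467 + 1806; 5467 = 3·1806 + 49; 1806 = 36·49 + 42; 49 = 1·42 + 7; 42 = 6·7 + 0 → 7
7 does not divide 125, so a solution does not exist.

No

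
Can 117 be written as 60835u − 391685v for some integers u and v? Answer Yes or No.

gcd(60835, 391685): 391685 = 6·60835 + 26675; 60835 = 2·26675 + 7485; 26675 = 3·7485 + 4220; 7485 = 1·4220 + 3265; 4220 = 1·3265 + 955; 3265 = 3·955 + 400; 955 = 2·400 + 155; 400 = 2·155 + 90; 155 = 1·90 + 65; 90 = 1·65 + 25; 65 = 2·25 + 15; 25 = 1·15 + 10; 15 = 1·10 + 5; 10 = 2·5 + 0 → 5
5 does not divide 117, so a solution does not exist.

No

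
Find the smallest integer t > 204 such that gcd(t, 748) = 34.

238

748 = 34·22. Any t with gcd(t, 748) = 34 is a multiple of 34, say 34s, with s coprime to 22.
Need s > 204/34, so s ≥ 7. First s ≥ 7 with gcd(s, 22) = 1 is s = 7. Thus t = 34·7 = 238.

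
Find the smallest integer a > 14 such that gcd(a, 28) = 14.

42

28 = 14·2. Any a with gcd(a, 28) = 14 is a multiple of 14, say 14s, with s coprime to 2.
Need s > 14/14, so s ≥ 2. First s ≥ 2 with gcd(s, 2) = 1 is s = 3. Thus a = 14·3 = 42.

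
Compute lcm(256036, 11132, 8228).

lcm(256036, 11132) = 256036·11132/gcd = 2850192752/11132 = 256036
lcm(256036, 8228) = 256036·8228/gcd = 2106664208/484 = 4352612

4352612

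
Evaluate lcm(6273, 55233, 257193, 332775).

lcm(6273, 55233) = 6273·55233/gcd = 346476609/153 = 2264553
lcm(2264553, 257193) = 2264553·257193/gcd = 582427179729/6273 = 92846673
lcm(92846673, 332775) = 92846673·332775/gcd = 30897051607575/153 = 201941513775

201941513775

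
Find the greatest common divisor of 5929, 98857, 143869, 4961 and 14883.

121

5929 = 7² · 11²; 98857 = 11² · 19 · 43; 143869 = 11² · 29 · 41; 4961 = 11² · 41; 14883 = 3 · 11² · 41
gcd takes min exponent of each prime: 11² = 121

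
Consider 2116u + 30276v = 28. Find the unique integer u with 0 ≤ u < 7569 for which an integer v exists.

Reduce mod 30276: 2116u ≡ 28 (mod 30276). With g = gcd(2116, 30276) = 4 dividing 28, divide through: 529u ≡ 7 (mod 7569).
Since gcd(529, 7569) = 1, u ≡ 7·(529)⁻¹ ≡ 2089 (mod 7569). Smallest non-negative: 2089.

2089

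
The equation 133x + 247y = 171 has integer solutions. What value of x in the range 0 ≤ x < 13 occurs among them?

Euclid: 247 = 1·133 + 114; 133 = 1·114 + 19; 114 = 6·19 + 0 → gcd = 19; 171 = 19·9.
Back-substitution yields 133·(2) + 247·(-1) = 19, so one solution is x = 2·9 = 18, y = -1·9 = -9.
Solutions in x differ by 247/19 = 13; the one in [0, 13) is 18 mod 13 = 5.

5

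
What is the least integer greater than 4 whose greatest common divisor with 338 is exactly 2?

gcd(t, 338) = 2 forces 2 | t; write t = 2s. Then gcd(2s, 2·169) = 2·gcd(s, 169), so need gcd(s, 169) = 1.
2s > 4 gives s ≥ 3. The least s ≥ 3 coprime to 169 is 3, so t = 2·3 = 6.

6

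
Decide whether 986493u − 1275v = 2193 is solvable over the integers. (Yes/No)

By Bézout, 986493u − 1275v = 2193 has integer solutions iff gcd(986493, 1275) | 2193.
Euclid: 986493 = 773·1275 + 918; 1275 = 1·918 + 357; 918 = 2·357 + 204; 357 = 1·204 + 153; 204 = 1·153 + 51; 153 = 3·51 + 0. gcd = 51; 2193 mod 51 = 0. Yes.

Yes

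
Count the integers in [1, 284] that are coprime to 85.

215

85 = 5·17. Inclusion–exclusion on these primes:
284 − ⌊284/5⌋ − ⌊284/17⌋ + ⌊284/85⌋ = 215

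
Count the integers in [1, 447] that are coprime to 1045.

Prime factors of 1045: 5, 11, 19. Count integers ≤ 447 divisible by none of them.
By inclusion–exclusion: 447 − ⌊447/5⌋ − ⌊447/11⌋ − ⌊447/19⌋ + ⌊447/55⌋ + ⌊447/95⌋ + ⌊447/209⌋ − ⌊447/1045⌋ = 309.

309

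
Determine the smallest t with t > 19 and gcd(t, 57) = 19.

38

57 = 19·3. Any t with gcd(t, 57) = 19 is a multiple of 19, say 19s, with s coprime to 3.
Need s > 19/19, so s ≥ 2. First s ≥ 2 with gcd(s, 3) = 1 is s = 2. Thus t = 19·2 = 38.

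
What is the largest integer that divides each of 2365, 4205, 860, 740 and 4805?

2365 = 5 · 11 · 43; 4205 = 5 · 29²; 860 = 2² · 5 · 43; 740 = 2² · 5 · 37; 4805 = 5 · 31²
gcd takes min exponent of each prime: 5 = 5

5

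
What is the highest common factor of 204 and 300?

Euclid: 300 = 1·204 + 96; 204 = 2·96 + 12; 96 = 8·12 + 0. Last nonzero remainder: 12.

12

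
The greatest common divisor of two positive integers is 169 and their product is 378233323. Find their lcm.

2238067

For any two positive integers, gcd × lcm equals their product. Hence lcm = 378233323 / 169 = 2238067.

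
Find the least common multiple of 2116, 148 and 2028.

2116 = 2² · 23²; 148 = 2² · 37; 2028 = 2² · 3 · 13²
lcm takes max exponent of each prime: 2² · 3 · 13² · 23² · 37 = 39694044

39694044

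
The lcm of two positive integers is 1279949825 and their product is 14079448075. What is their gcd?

From gcd × lcm = mn: gcd = 14079448075 / 1279949825 = 11.

11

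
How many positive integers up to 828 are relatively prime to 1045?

1045 = 5·11·19. Inclusion–exclusion on these primes:
828 − ⌊828/5⌋ − ⌊828/11⌋ − ⌊828/19⌋ + ⌊828/55⌋ + ⌊828/95⌋ + ⌊828/209⌋ − ⌊828/1045⌋ = 571

571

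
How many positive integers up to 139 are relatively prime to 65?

104

65 = 5·13. Inclusion–exclusion on these primes:
139 − ⌊139/5⌋ − ⌊139/13⌋ + ⌊139/65⌋ = 104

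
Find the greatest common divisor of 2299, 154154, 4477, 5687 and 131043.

121

gcd(2299, 154154): 154154 = 67·2299 + 121; 2299 = 19·121 + 0 → 121
gcd(121, 4477): 4477 = 37·121 + 0 → 121
gcd(121, 5687): 5687 = 47·121 + 0 → 121
gcd(121, 131043): 131043 = 1083·121 + 0 → 121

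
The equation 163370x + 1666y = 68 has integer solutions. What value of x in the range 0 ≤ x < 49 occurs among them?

Euclid: 163370 = 98·1666 + 102; 1666 = 16·102 + 34; 102 = 3·34 + 0 → gcd = 34; 68 = 34·2.
Back-substitution yields 163370·(-16) + 1666·(1569) = 34, so one solution is x = -16·2 = -32, y = 1569·2 = 3138.
Solutions in x differ by 1666/34 = 49; the one in [0, 49) is -32 mod 49 = 17.

17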